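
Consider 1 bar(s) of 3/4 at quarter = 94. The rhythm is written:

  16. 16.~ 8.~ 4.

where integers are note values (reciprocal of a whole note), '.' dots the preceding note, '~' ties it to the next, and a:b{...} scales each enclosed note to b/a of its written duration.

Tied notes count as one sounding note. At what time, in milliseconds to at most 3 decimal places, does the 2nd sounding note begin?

note 2 onset = 3/8b = 239.362ms

1. 0.0ms @ 0 + 239.362ms (3/8)
2. 239.362ms @ 3/8 + 1675.532ms (21/8)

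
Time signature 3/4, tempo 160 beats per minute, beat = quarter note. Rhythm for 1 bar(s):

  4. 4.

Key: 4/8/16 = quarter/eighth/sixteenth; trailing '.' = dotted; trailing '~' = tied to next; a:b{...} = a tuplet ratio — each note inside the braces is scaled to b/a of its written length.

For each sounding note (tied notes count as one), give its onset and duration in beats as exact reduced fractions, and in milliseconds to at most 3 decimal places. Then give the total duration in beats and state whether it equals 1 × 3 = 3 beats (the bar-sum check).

1) 0.0ms=0b +562.5ms=3/2b
2) 562.5ms=3/2b +562.5ms=3/2b
Σ=3b of 3 (160bpm 3/4) — PASS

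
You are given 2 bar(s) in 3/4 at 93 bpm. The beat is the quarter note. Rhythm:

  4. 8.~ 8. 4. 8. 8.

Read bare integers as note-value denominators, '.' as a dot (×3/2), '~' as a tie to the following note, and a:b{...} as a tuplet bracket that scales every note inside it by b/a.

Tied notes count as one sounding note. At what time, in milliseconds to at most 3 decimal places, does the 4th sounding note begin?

note 4 onset = 9/2b = 2903.226ms

1. 0.0ms @ 0 + 967.742ms (3/2)
2. 967.742ms @ 3/2 + 967.742ms (3/2)
3. 1935.484ms @ 3 + 967.742ms (3/2)
4. 2903.226ms @ 9/2 + 483.871ms (3/4)
5. 3387.097ms @ 21/4 + 483.871ms (3/4)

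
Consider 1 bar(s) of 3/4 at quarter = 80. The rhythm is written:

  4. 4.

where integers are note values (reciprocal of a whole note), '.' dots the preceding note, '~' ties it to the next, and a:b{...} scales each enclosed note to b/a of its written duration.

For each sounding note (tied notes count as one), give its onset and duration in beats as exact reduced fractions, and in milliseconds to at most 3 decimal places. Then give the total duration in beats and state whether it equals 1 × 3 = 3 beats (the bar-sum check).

1) 0.0ms=0b +1125.0ms=3/2b
2) 1125.0ms=3/2b +1125.0ms=3/2b
Σ=3b of 3 (80bpm 3/4) — PASS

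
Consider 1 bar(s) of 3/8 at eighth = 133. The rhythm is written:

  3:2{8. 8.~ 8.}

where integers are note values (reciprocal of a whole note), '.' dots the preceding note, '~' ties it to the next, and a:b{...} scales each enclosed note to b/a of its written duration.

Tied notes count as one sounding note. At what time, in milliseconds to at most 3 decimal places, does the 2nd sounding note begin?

note 2 onset = 1b = 451.128ms

1. 0.0ms @ 0 + 451.128ms (1)
2. 451.128ms @ 1 + 902.256ms (2)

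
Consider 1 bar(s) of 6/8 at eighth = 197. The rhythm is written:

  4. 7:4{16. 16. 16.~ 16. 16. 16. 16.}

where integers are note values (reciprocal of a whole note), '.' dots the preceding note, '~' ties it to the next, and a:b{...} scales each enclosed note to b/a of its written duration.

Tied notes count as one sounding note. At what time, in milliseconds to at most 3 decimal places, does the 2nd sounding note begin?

1. 0.0ms @ 0 + 913.706ms (3)
2. 913.706ms @ 3 + 130.529ms (3/7)
3. 1044.235ms @ 24/7 + 130.529ms (3/7)
4. 1174.764ms @ 27/7 + 261.059ms (6/7)
5. 1435.823ms @ 33/7 + 130.529ms (3/7)
6. 1566.352ms @ 36/7 + 130.529ms (3/7)
7. 1696.882ms @ 39/7 + 130.529ms (3/7)

note 2 onset = 3b = 913.706ms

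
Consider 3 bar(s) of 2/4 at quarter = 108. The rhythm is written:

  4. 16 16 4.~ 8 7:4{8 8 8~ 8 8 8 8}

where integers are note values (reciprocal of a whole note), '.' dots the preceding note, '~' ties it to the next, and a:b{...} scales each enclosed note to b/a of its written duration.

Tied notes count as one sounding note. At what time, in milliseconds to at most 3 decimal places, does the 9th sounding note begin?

1. 0.0ms @ 0 + 833.333ms (3/2)
2. 833.333ms @ 3/2 + 138.889ms (1/4)
3. 972.222ms @ 7/4 + 138.889ms (1/4)
4. 1111.111ms @ 2 + 1111.111ms (2)
5. 2222.222ms @ 4 + 158.73ms (2/7)
6. 2380.952ms @ 30/7 + 158.73ms (2/7)
7. 2539.683ms @ 32/7 + 317.46ms (4/7)
8. 2857.143ms @ 36/7 + 158.73ms (2/7)
9. 3015.873ms @ 38/7 + 158.73ms (2/7)
10. 3174.603ms @ 40/7 + 158.73ms (2/7)

note 9 onset = 38/7b = 3015.873ms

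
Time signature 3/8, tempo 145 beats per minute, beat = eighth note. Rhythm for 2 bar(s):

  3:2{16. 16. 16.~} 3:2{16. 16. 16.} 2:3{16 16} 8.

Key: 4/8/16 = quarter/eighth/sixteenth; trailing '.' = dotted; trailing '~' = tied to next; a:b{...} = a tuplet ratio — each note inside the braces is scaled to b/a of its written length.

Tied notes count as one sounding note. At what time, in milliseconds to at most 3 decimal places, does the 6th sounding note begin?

note 6 onset = 3b = 1241.379ms

1. 0.0ms @ 0 + 206.897ms (1/2)
2. 206.897ms @ 1/2 + 206.897ms (1/2)
3. 413.793ms @ 1 + 413.793ms (1)
4. 827.586ms @ 2 + 206.897ms (1/2)
5. 1034.483ms @ 5/2 + 206.897ms (1/2)
6. 1241.379ms @ 3 + 310.345ms (3/4)
7. 1551.724ms @ 15/4 + 310.345ms (3/4)
8. 1862.069ms @ 9/2 + 620.69ms (3/2)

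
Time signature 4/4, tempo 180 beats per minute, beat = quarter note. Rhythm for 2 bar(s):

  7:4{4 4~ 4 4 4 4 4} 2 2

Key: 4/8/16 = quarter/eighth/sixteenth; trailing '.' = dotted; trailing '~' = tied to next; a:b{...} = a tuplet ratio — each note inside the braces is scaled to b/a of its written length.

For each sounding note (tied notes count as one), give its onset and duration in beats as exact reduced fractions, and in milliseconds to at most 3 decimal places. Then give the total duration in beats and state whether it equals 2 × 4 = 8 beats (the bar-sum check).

1) 0.0ms=0b +190.476ms=4/7b
2) 190.476ms=4/7b +380.952ms=8/7b
3) 571.429ms=12/7b +190.476ms=4/7b
4) 761.905ms=16/7b +190.476ms=4/7b
5) 952.381ms=20/7b +190.476ms=4/7b
6) 1142.857ms=24/7b +190.476ms=4/7b
7) 1333.333ms=4b +666.667ms=2b
8) 2000.0ms=6b +666.667ms=2b
Σ=8b of 8 (180bpm 4/4) — PASS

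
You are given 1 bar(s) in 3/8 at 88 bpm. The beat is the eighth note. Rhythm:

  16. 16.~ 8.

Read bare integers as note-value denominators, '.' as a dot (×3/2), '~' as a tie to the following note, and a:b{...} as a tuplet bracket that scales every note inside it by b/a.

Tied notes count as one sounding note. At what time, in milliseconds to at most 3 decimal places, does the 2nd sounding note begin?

note 2 onset = 3/4b = 511.364ms

1. 0.0ms @ 0 + 511.364ms (3/4)
2. 511.364ms @ 3/4 + 1534.091ms (9/4)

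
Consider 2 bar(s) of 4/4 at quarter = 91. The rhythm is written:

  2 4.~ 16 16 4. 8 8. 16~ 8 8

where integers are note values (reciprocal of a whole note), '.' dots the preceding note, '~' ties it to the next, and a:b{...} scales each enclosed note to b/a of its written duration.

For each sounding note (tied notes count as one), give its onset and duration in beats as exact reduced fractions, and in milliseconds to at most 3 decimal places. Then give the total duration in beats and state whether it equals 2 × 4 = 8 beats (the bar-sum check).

1) 0.0ms=0b +1318.681ms=2b
2) 1318.681ms=2b +1153.846ms=7/4b
3) 2472.527ms=15/4b +164.835ms=1/4b
4) 2637.363ms=4b +989.011ms=3/2b
5) 3626.374ms=11/2b +329.67ms=1/2b
6) 3956.044ms=6b +494.505ms=3/4b
7) 4450.549ms=27/4b +494.505ms=3/4b
8) 4945.055ms=15/2b +329.67ms=1/2b
Σ=8b of 8 (91bpm 4/4) — PASS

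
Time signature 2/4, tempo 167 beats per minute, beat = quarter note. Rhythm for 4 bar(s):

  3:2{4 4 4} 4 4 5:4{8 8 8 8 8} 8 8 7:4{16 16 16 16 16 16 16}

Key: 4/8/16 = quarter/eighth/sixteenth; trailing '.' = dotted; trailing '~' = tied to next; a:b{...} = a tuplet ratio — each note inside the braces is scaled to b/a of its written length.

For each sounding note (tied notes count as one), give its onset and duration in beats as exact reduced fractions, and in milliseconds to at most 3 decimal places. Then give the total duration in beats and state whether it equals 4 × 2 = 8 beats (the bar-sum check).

1) 0.0ms=0b +239.521ms=2/3b
2) 239.521ms=2/3b +239.521ms=2/3b
3) 479.042ms=4/3b +239.521ms=2/3b
4) 718.563ms=2b +359.281ms=1b
5) 1077.844ms=3b +359.281ms=1b
6) 1437.126ms=4b +143.713ms=2/5b
7) 1580.838ms=22/5b +143.713ms=2/5b
8) 1724.551ms=24/5b +143.713ms=2/5b
9) 1868.263ms=26/5b +143.713ms=2/5b
10) 2011.976ms=28/5b +143.713ms=2/5b
11) 2155.689ms=6b +179.641ms=1/2b
12) 2335.329ms=13/2b +179.641ms=1/2b
13) 2514.97ms=7b +51.326ms=1/7b
14) 2566.296ms=50/7b +51.326ms=1/7b
15) 2617.622ms=51/7b +51.326ms=1/7b
16) 2668.948ms=52/7b +51.326ms=1/7b
17) 2720.274ms=53/7b +51.326ms=1/7b
18) 2771.6ms=54/7b +51.326ms=1/7b
19) 2822.926ms=55/7b +51.326ms=1/7b
Σ=8b of 8 (167bpm 2/4) — PASS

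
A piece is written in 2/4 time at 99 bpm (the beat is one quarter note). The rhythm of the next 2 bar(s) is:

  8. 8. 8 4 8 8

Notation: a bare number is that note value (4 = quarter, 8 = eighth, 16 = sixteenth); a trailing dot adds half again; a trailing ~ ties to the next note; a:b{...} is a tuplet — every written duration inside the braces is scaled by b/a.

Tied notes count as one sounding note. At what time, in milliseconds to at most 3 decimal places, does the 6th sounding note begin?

note 6 onset = 7/2b = 2121.212ms

1. 0.0ms @ 0 + 454.545ms (3/4)
2. 454.545ms @ 3/4 + 454.545ms (3/4)
3. 909.091ms @ 3/2 + 303.03ms (1/2)
4. 1212.121ms @ 2 + 606.061ms (1)
5. 1818.182ms @ 3 + 303.03ms (1/2)
6. 2121.212ms @ 7/2 + 303.03ms (1/2)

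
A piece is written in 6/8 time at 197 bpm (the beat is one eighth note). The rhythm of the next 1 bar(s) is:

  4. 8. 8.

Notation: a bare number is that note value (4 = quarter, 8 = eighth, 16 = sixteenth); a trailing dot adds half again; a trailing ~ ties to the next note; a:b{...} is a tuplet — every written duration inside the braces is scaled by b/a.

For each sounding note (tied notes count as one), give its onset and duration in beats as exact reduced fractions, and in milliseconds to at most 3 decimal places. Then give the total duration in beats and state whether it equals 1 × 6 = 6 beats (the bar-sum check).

1) 0.0ms=0b +913.706ms=3b
2) 913.706ms=3b +456.853ms=3/2b
3) 1370.558ms=9/2b +456.853ms=3/2b
Σ=6b of 6 (197bpm 6/8) — PASS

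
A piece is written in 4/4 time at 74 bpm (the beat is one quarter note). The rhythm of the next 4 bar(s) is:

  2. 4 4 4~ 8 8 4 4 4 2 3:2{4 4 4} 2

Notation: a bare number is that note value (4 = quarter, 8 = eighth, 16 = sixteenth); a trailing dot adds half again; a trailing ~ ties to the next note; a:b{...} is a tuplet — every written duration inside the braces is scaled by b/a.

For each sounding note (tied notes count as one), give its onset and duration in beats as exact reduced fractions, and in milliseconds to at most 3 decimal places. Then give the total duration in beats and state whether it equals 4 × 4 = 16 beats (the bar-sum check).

1) 0.0ms=0b +2432.432ms=3b
2) 2432.432ms=3b +810.811ms=1b
3) 3243.243ms=4b +810.811ms=1b
4) 4054.054ms=5b +1216.216ms=3/2b
5) 5270.27ms=13/2b +405.405ms=1/2b
6) 5675.676ms=7b +810.811ms=1b
7) 6486.486ms=8b +810.811ms=1b
8) 7297.297ms=9b +810.811ms=1b
9) 8108.108ms=10b +1621.622ms=2b
10) 9729.73ms=12b +540.541ms=2/3b
11) 10270.27ms=38/3b +540.541ms=2/3b
12) 10810.811ms=40/3b +540.541ms=2/3b
13) 11351.351ms=14b +1621.622ms=2b
Σ=16b of 16 (74bpm 4/4) — PASS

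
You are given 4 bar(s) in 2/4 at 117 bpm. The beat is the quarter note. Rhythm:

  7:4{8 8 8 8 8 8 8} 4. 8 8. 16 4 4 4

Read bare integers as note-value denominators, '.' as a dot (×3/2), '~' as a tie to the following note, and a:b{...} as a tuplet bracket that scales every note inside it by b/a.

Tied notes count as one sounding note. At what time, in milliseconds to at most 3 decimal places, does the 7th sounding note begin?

note 7 onset = 12/7b = 879.121ms

1. 0.0ms @ 0 + 146.52ms (2/7)
2. 146.52ms @ 2/7 + 146.52ms (2/7)
3. 293.04ms @ 4/7 + 146.52ms (2/7)
4. 439.56ms @ 6/7 + 146.52ms (2/7)
5. 586.081ms @ 8/7 + 146.52ms (2/7)
6. 732.601ms @ 10/7 + 146.52ms (2/7)
7. 879.121ms @ 12/7 + 146.52ms (2/7)
8. 1025.641ms @ 2 + 769.231ms (3/2)
9. 1794.872ms @ 7/2 + 256.41ms (1/2)
10. 2051.282ms @ 4 + 384.615ms (3/4)
11. 2435.897ms @ 19/4 + 128.205ms (1/4)
12. 2564.103ms @ 5 + 512.821ms (1)
13. 3076.923ms @ 6 + 512.821ms (1)
14. 3589.744ms @ 7 + 512.821ms (1)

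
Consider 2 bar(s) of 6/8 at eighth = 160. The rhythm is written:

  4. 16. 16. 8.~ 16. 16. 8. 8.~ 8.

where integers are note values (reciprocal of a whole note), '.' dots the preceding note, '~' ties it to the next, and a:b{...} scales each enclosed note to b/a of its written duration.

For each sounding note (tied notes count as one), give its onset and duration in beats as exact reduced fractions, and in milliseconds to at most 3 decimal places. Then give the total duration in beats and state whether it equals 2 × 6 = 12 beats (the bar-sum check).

1) 0.0ms=0b +1125.0ms=3b
2) 1125.0ms=3b +281.25ms=3/4b
3) 1406.25ms=15/4b +281.25ms=3/4b
4) 1687.5ms=9/2b +843.75ms=9/4b
5) 2531.25ms=27/4b +281.25ms=3/4b
6) 2812.5ms=15/2b +562.5ms=3/2b
7) 3375.0ms=9b +1125.0ms=3b
Σ=12b of 12 (160bpm 6/8) — PASS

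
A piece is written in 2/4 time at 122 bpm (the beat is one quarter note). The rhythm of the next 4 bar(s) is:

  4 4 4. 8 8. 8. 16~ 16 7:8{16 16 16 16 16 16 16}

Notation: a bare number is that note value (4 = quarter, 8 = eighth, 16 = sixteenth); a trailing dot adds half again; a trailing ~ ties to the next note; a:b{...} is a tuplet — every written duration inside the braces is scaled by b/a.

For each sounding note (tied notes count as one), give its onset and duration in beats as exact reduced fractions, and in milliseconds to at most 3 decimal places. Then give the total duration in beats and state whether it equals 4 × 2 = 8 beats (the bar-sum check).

1) 0.0ms=0b +491.803ms=1b
2) 491.803ms=1b +491.803ms=1b
3) 983.607ms=2b +737.705ms=3/2b
4) 1721.311ms=7/2b +245.902ms=1/2b
5) 1967.213ms=4b +368.852ms=3/4b
6) 2336.066ms=19/4b +368.852ms=3/4b
7) 2704.918ms=11/2b +245.902ms=1/2b
8) 2950.82ms=6b +140.515ms=2/7b
9) 3091.335ms=44/7b +140.515ms=2/7b
10) 3231.85ms=46/7b +140.515ms=2/7b
11) 3372.365ms=48/7b +140.515ms=2/7b
12) 3512.881ms=50/7b +140.515ms=2/7b
13) 3653.396ms=52/7b +140.515ms=2/7b
14) 3793.911ms=54/7b +140.515ms=2/7b
Σ=8b of 8 (122bpm 2/4) — PASS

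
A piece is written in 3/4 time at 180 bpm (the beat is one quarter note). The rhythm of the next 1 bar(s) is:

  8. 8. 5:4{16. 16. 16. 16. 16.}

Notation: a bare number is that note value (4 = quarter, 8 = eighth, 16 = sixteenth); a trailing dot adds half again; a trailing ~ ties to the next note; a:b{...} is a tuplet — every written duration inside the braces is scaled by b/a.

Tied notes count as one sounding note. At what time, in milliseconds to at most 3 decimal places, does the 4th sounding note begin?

1. 0.0ms @ 0 + 250.0ms (3/4)
2. 250.0ms @ 3/4 + 250.0ms (3/4)
3. 500.0ms @ 3/2 + 100.0ms (3/10)
4. 600.0ms @ 9/5 + 100.0ms (3/10)
5. 700.0ms @ 21/10 + 100.0ms (3/10)
6. 800.0ms @ 12/5 + 100.0ms (3/10)
7. 900.0ms @ 27/10 + 100.0ms (3/10)

note 4 onset = 9/5b = 600.0ms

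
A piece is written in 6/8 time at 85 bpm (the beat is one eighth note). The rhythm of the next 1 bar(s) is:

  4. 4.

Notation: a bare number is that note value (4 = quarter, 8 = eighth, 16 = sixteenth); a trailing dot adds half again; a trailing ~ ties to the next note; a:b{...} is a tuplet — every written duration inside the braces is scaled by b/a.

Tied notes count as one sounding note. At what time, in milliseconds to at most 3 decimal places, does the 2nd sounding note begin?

1. 0.0ms @ 0 + 2117.647ms (3)
2. 2117.647ms @ 3 + 2117.647ms (3)

note 2 onset = 3b = 2117.647ms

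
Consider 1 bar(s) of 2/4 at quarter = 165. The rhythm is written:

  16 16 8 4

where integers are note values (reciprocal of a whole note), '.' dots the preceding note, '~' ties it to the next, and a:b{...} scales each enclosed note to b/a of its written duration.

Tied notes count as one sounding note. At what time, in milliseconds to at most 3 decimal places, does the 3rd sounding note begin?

note 3 onset = 1/2b = 181.818ms

1. 0.0ms @ 0 + 90.909ms (1/4)
2. 90.909ms @ 1/4 + 90.909ms (1/4)
3. 181.818ms @ 1/2 + 181.818ms (1/2)
4. 363.636ms @ 1 + 363.636ms (1)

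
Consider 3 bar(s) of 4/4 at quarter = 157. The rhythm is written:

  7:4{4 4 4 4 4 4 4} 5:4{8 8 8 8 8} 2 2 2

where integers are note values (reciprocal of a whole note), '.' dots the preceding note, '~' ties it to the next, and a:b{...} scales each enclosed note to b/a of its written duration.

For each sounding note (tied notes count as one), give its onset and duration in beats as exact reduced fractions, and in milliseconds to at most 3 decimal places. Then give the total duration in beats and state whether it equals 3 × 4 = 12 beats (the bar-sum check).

1) 0.0ms=0b +218.38ms=4/7b
2) 218.38ms=4/7b +218.38ms=4/7b
3) 436.761ms=8/7b +218.38ms=4/7b
4) 655.141ms=12/7b +218.38ms=4/7b
5) 873.521ms=16/7b +218.38ms=4/7b
6) 1091.902ms=20/7b +218.38ms=4/7b
7) 1310.282ms=24/7b +218.38ms=4/7b
8) 1528.662ms=4b +152.866ms=2/5b
9) 1681.529ms=22/5b +152.866ms=2/5b
10) 1834.395ms=24/5b +152.866ms=2/5b
11) 1987.261ms=26/5b +152.866ms=2/5b
12) 2140.127ms=28/5b +152.866ms=2/5b
13) 2292.994ms=6b +764.331ms=2b
14) 3057.325ms=8b +764.331ms=2b
15) 3821.656ms=10b +764.331ms=2b
Σ=12b of 12 (157bpm 4/4) — PASS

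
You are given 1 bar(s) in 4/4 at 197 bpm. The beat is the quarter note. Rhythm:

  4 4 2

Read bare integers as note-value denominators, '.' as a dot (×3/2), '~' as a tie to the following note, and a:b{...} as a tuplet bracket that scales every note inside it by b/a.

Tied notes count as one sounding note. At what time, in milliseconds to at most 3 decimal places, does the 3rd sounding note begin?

1. 0.0ms @ 0 + 304.569ms (1)
2. 304.569ms @ 1 + 304.569ms (1)
3. 609.137ms @ 2 + 609.137ms (2)

note 3 onset = 2b = 609.137ms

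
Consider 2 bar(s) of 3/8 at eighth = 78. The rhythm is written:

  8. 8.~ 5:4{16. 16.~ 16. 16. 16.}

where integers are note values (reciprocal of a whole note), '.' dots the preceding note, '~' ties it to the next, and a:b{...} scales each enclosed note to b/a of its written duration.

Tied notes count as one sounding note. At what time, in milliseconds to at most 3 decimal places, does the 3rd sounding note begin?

1. 0.0ms @ 0 + 1153.846ms (3/2)
2. 1153.846ms @ 3/2 + 1615.385ms (21/10)
3. 2769.231ms @ 18/5 + 923.077ms (6/5)
4. 3692.308ms @ 24/5 + 461.538ms (3/5)
5. 4153.846ms @ 27/5 + 461.538ms (3/5)

note 3 onset = 18/5b = 2769.231ms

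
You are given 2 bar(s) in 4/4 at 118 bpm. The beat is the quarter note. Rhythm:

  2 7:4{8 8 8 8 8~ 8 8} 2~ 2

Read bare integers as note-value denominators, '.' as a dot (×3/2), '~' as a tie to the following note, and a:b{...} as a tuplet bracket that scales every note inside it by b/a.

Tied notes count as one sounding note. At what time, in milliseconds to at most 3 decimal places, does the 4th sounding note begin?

note 4 onset = 18/7b = 1307.506ms

1. 0.0ms @ 0 + 1016.949ms (2)
2. 1016.949ms @ 2 + 145.278ms (2/7)
3. 1162.228ms @ 16/7 + 145.278ms (2/7)
4. 1307.506ms @ 18/7 + 145.278ms (2/7)
5. 1452.785ms @ 20/7 + 145.278ms (2/7)
6. 1598.063ms @ 22/7 + 290.557ms (4/7)
7. 1888.62ms @ 26/7 + 145.278ms (2/7)
8. 2033.898ms @ 4 + 2033.898ms (4)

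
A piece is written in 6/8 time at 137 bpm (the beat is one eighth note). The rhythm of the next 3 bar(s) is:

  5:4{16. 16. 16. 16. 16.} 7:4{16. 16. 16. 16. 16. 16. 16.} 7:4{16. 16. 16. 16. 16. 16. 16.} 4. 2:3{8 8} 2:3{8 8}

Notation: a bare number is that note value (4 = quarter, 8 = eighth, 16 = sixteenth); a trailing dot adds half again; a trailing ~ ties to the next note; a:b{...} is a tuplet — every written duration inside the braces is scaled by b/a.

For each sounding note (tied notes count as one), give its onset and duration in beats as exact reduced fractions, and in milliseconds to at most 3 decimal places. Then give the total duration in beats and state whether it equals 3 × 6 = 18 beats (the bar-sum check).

1) 0.0ms=0b +262.774ms=3/5b
2) 262.774ms=3/5b +262.774ms=3/5b
3) 525.547ms=6/5b +262.774ms=3/5b
4) 788.321ms=9/5b +262.774ms=3/5b
5) 1051.095ms=12/5b +262.774ms=3/5b
6) 1313.869ms=3b +187.696ms=3/7b
7) 1501.564ms=24/7b +187.696ms=3/7b
8) 1689.26ms=27/7b +187.696ms=3/7b
9) 1876.955ms=30/7b +187.696ms=3/7b
10) 2064.651ms=33/7b +187.696ms=3/7b
11) 2252.346ms=36/7b +187.696ms=3/7b
12) 2440.042ms=39/7b +187.696ms=3/7b
13) 2627.737ms=6b +187.696ms=3/7b
14) 2815.433ms=45/7b +187.696ms=3/7b
15) 3003.128ms=48/7b +187.696ms=3/7b
16) 3190.824ms=51/7b +187.696ms=3/7b
17) 3378.519ms=54/7b +187.696ms=3/7b
18) 3566.215ms=57/7b +187.696ms=3/7b
19) 3753.91ms=60/7b +187.696ms=3/7b
20) 3941.606ms=9b +1313.869ms=3b
21) 5255.474ms=12b +656.934ms=3/2b
22) 5912.409ms=27/2b +656.934ms=3/2b
23) 6569.343ms=15b +656.934ms=3/2b
24) 7226.277ms=33/2b +656.934ms=3/2b
Σ=18b of 18 (137bpm 6/8) — PASS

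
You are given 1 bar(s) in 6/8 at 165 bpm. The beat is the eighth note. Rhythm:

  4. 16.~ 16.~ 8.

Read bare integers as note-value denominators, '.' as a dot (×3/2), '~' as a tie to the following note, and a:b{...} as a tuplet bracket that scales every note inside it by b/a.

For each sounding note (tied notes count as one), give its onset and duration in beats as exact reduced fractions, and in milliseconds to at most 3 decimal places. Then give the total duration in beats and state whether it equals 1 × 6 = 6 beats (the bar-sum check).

1) 0.0ms=0b +1090.909ms=3b
2) 1090.909ms=3b +1090.909ms=3b
Σ=6b of 6 (165bpm 6/8) — PASS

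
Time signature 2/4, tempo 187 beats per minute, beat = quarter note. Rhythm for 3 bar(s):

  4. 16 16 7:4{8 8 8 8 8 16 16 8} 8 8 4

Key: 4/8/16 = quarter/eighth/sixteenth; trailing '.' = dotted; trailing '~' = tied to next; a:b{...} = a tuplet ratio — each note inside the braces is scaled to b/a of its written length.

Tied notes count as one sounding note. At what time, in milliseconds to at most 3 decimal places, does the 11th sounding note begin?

1. 0.0ms @ 0 + 481.283ms (3/2)
2. 481.283ms @ 3/2 + 80.214ms (1/4)
3. 561.497ms @ 7/4 + 80.214ms (1/4)
4. 641.711ms @ 2 + 91.673ms (2/7)
5. 733.384ms @ 16/7 + 91.673ms (2/7)
6. 825.057ms @ 18/7 + 91.673ms (2/7)
7. 916.73ms @ 20/7 + 91.673ms (2/7)
8. 1008.403ms @ 22/7 + 91.673ms (2/7)
9. 1100.076ms @ 24/7 + 45.837ms (1/7)
10. 1145.913ms @ 25/7 + 45.837ms (1/7)
11. 1191.749ms @ 26/7 + 91.673ms (2/7)
12. 1283.422ms @ 4 + 160.428ms (1/2)
13. 1443.85ms @ 9/2 + 160.428ms (1/2)
14. 1604.278ms @ 5 + 320.856ms (1)

note 11 onset = 26/7b = 1191.749ms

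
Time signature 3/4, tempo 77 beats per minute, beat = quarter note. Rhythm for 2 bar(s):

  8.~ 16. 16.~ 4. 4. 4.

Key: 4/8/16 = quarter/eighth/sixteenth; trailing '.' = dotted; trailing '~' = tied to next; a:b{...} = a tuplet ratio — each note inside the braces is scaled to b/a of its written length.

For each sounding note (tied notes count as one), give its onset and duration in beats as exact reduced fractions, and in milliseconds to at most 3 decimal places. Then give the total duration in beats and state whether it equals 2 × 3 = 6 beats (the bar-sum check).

1) 0.0ms=0b +876.623ms=9/8b
2) 876.623ms=9/8b +1461.039ms=15/8b
3) 2337.662ms=3b +1168.831ms=3/2b
4) 3506.494ms=9/2b +1168.831ms=3/2b
Σ=6b of 6 (77bpm 3/4) — PASS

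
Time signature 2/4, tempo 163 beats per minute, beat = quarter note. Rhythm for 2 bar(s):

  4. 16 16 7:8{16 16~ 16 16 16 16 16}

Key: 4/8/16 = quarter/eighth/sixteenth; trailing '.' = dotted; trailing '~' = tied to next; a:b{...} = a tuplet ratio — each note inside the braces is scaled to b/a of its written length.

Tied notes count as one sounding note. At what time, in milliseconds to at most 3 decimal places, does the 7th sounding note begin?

note 7 onset = 22/7b = 1156.88ms

1. 0.0ms @ 0 + 552.147ms (3/2)
2. 552.147ms @ 3/2 + 92.025ms (1/4)
3. 644.172ms @ 7/4 + 92.025ms (1/4)
4. 736.196ms @ 2 + 105.171ms (2/7)
5. 841.367ms @ 16/7 + 210.342ms (4/7)
6. 1051.709ms @ 20/7 + 105.171ms (2/7)
7. 1156.88ms @ 22/7 + 105.171ms (2/7)
8. 1262.051ms @ 24/7 + 105.171ms (2/7)
9. 1367.222ms @ 26/7 + 105.171ms (2/7)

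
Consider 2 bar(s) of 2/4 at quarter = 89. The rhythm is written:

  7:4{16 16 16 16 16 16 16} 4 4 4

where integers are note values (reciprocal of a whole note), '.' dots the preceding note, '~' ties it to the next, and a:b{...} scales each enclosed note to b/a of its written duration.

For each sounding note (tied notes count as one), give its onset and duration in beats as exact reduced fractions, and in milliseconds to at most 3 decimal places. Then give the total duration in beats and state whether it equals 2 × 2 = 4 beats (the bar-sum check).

1) 0.0ms=0b +96.308ms=1/7b
2) 96.308ms=1/7b +96.308ms=1/7b
3) 192.616ms=2/7b +96.308ms=1/7b
4) 288.925ms=3/7b +96.308ms=1/7b
5) 385.233ms=4/7b +96.308ms=1/7b
6) 481.541ms=5/7b +96.308ms=1/7b
7) 577.849ms=6/7b +96.308ms=1/7b
8) 674.157ms=1b +674.157ms=1b
9) 1348.315ms=2b +674.157ms=1b
10) 2022.472ms=3b +674.157ms=1b
Σ=4b of 4 (89bpm 2/4) — PASS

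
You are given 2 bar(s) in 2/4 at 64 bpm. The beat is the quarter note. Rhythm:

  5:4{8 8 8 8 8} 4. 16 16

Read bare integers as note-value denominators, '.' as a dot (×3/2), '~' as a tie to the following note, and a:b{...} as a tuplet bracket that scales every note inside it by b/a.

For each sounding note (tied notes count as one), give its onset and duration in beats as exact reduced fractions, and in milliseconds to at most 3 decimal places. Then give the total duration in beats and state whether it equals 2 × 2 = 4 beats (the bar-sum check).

1) 0.0ms=0b +375.0ms=2/5b
2) 375.0ms=2/5b +375.0ms=2/5b
3) 750.0ms=4/5b +375.0ms=2/5b
4) 1125.0ms=6/5b +375.0ms=2/5b
5) 1500.0ms=8/5b +375.0ms=2/5b
6) 1875.0ms=2b +1406.25ms=3/2b
7) 3281.25ms=7/2b +234.375ms=1/4b
8) 3515.625ms=15/4b +234.375ms=1/4b
Σ=4b of 4 (64bpm 2/4) — PASS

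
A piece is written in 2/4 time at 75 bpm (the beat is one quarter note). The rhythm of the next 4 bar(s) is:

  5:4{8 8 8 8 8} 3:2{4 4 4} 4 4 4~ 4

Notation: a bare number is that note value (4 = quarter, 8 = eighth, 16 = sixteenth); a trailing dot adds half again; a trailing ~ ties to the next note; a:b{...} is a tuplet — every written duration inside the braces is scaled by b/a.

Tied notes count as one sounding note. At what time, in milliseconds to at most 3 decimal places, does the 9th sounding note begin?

note 9 onset = 4b = 3200.0ms

1. 0.0ms @ 0 + 320.0ms (2/5)
2. 320.0ms @ 2/5 + 320.0ms (2/5)
3. 640.0ms @ 4/5 + 320.0ms (2/5)
4. 960.0ms @ 6/5 + 320.0ms (2/5)
5. 1280.0ms @ 8/5 + 320.0ms (2/5)
6. 1600.0ms @ 2 + 533.333ms (2/3)
7. 2133.333ms @ 8/3 + 533.333ms (2/3)
8. 2666.667ms @ 10/3 + 533.333ms (2/3)
9. 3200.0ms @ 4 + 800.0ms (1)
10. 4000.0ms @ 5 + 800.0ms (1)
11. 4800.0ms @ 6 + 1600.0ms (2)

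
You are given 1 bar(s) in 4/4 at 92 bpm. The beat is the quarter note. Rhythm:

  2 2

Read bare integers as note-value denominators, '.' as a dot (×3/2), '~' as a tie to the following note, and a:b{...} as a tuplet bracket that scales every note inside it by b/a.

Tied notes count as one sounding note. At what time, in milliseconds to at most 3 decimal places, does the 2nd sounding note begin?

note 2 onset = 2b = 1304.348ms

1. 0.0ms @ 0 + 1304.348ms (2)
2. 1304.348ms @ 2 + 1304.348ms (2)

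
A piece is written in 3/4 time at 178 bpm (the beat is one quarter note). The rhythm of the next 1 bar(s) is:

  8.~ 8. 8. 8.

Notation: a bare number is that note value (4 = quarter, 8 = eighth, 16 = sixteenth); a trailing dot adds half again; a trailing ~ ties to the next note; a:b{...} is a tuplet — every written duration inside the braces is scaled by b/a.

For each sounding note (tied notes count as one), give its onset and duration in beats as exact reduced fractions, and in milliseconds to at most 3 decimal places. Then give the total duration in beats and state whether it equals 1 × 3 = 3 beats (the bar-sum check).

1) 0.0ms=0b +505.618ms=3/2b
2) 505.618ms=3/2b +252.809ms=3/4b
3) 758.427ms=9/4b +252.809ms=3/4b
Σ=3b of 3 (178bpm 3/4) — PASS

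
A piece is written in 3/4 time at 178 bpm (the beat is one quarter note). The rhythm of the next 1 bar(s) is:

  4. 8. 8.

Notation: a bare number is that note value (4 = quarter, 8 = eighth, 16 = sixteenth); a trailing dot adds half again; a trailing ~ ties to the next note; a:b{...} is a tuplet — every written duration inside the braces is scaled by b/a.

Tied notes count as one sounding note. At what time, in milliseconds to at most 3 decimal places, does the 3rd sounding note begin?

1. 0.0ms @ 0 + 505.618ms (3/2)
2. 505.618ms @ 3/2 + 252.809ms (3/4)
3. 758.427ms @ 9/4 + 252.809ms (3/4)

note 3 onset = 9/4b = 758.427ms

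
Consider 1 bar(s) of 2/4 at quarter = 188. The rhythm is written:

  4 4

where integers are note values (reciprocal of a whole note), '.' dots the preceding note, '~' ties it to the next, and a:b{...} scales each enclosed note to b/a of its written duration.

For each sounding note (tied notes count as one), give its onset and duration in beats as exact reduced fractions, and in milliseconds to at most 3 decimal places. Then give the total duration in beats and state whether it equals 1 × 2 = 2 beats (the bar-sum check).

1) 0.0ms=0b +319.149ms=1b
2) 319.149ms=1b +319.149ms=1b
Σ=2b of 2 (188bpm 2/4) — PASS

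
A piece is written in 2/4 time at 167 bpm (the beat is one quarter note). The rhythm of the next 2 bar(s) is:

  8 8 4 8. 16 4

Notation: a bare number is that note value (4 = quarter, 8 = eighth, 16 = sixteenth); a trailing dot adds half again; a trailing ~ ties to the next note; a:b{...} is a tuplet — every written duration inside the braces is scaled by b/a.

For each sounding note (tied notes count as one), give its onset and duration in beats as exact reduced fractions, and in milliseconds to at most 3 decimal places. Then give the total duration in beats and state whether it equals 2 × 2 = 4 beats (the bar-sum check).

1) 0.0ms=0b +179.641ms=1/2b
2) 179.641ms=1/2b +179.641ms=1/2b
3) 359.281ms=1b +359.281ms=1b
4) 718.563ms=2b +269.461ms=3/4b
5) 988.024ms=11/4b +89.82ms=1/4b
6) 1077.844ms=3b +359.281ms=1b
Σ=4b of 4 (167bpm 2/4) — PASS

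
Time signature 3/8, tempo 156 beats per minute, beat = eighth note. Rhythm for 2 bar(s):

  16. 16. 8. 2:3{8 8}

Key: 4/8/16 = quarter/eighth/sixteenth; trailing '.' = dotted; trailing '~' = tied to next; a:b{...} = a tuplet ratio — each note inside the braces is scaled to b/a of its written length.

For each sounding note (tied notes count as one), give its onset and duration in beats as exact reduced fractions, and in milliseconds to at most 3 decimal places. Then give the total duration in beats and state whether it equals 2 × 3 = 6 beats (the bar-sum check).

1) 0.0ms=0b +288.462ms=3/4b
2) 288.462ms=3/4b +288.462ms=3/4b
3) 576.923ms=3/2b +576.923ms=3/2b
4) 1153.846ms=3b +576.923ms=3/2b
5) 1730.769ms=9/2b +576.923ms=3/2b
Σ=6b of 6 (156bpm 3/8) — PASS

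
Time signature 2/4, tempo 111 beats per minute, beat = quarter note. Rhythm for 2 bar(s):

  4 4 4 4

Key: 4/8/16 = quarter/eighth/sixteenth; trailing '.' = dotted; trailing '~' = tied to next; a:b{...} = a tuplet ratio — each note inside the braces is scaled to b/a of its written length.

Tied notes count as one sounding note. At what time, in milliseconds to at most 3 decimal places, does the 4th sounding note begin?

note 4 onset = 3b = 1621.622ms

1. 0.0ms @ 0 + 540.541ms (1)
2. 540.541ms @ 1 + 540.541ms (1)
3. 1081.081ms @ 2 + 540.541ms (1)
4. 1621.622ms @ 3 + 540.541ms (1)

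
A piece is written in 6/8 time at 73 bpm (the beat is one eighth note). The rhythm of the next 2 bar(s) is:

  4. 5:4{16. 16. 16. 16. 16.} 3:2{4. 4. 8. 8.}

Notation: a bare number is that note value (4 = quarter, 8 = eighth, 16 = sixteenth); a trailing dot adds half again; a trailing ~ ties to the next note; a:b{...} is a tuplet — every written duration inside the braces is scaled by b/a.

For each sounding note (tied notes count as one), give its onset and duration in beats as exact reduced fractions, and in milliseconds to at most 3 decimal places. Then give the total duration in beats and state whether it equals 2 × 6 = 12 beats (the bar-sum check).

1) 0.0ms=0b +2465.753ms=3b
2) 2465.753ms=3b +493.151ms=3/5b
3) 2958.904ms=18/5b +493.151ms=3/5b
4) 3452.055ms=21/5b +493.151ms=3/5b
5) 3945.205ms=24/5b +493.151ms=3/5b
6) 4438.356ms=27/5b +493.151ms=3/5b
7) 4931.507ms=6b +1643.836ms=2b
8) 6575.342ms=8b +1643.836ms=2b
9) 8219.178ms=10b +821.918ms=1b
10) 9041.096ms=11b +821.918ms=1b
Σ=12b of 12 (73bpm 6/8) — PASS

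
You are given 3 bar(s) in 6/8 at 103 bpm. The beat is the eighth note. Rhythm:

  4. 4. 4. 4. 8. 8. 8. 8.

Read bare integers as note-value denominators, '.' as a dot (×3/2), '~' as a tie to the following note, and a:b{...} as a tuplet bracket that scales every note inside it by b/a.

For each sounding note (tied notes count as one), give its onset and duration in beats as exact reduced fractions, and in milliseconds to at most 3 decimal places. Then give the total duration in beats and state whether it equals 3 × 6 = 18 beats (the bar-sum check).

1) 0.0ms=0b +1747.573ms=3b
2) 1747.573ms=3b +1747.573ms=3b
3) 3495.146ms=6b +1747.573ms=3b
4) 5242.718ms=9b +1747.573ms=3b
5) 6990.291ms=12b +873.786ms=3/2b
6) 7864.078ms=27/2b +873.786ms=3/2b
7) 8737.864ms=15b +873.786ms=3/2b
8) 9611.65ms=33/2b +873.786ms=3/2b
Σ=18b of 18 (103bpm 6/8) — PASS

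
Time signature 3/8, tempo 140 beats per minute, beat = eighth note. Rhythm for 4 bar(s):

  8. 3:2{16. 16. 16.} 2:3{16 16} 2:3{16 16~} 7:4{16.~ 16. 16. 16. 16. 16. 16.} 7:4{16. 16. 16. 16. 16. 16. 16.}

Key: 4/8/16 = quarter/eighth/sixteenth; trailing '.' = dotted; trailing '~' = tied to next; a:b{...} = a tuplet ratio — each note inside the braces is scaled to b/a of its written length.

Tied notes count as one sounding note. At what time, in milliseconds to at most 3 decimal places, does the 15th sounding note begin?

1. 0.0ms @ 0 + 642.857ms (3/2)
2. 642.857ms @ 3/2 + 214.286ms (1/2)
3. 857.143ms @ 2 + 214.286ms (1/2)
4. 1071.429ms @ 5/2 + 214.286ms (1/2)
5. 1285.714ms @ 3 + 321.429ms (3/4)
6. 1607.143ms @ 15/4 + 321.429ms (3/4)
7. 1928.571ms @ 9/2 + 321.429ms (3/4)
8. 2250.0ms @ 21/4 + 688.776ms (45/28)
9. 2938.776ms @ 48/7 + 183.673ms (3/7)
10. 3122.449ms @ 51/7 + 183.673ms (3/7)
11. 3306.122ms @ 54/7 + 183.673ms (3/7)
12. 3489.796ms @ 57/7 + 183.673ms (3/7)
13. 3673.469ms @ 60/7 + 183.673ms (3/7)
14. 3857.143ms @ 9 + 183.673ms (3/7)
15. 4040.816ms @ 66/7 + 183.673ms (3/7)
16. 4224.49ms @ 69/7 + 183.673ms (3/7)
17. 4408.163ms @ 72/7 + 183.673ms (3/7)
18. 4591.837ms @ 75/7 + 183.673ms (3/7)
19. 4775.51ms @ 78/7 + 183.673ms (3/7)
20. 4959.184ms @ 81/7 + 183.673ms (3/7)

note 15 onset = 66/7b = 4040.816ms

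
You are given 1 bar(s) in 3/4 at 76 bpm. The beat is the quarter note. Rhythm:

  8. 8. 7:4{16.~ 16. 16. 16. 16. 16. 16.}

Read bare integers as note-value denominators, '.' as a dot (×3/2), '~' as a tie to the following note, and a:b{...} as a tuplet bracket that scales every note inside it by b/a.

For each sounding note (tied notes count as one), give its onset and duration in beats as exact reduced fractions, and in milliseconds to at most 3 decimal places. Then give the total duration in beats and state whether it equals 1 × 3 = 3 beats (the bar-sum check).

1) 0.0ms=0b +592.105ms=3/4b
2) 592.105ms=3/4b +592.105ms=3/4b
3) 1184.211ms=3/2b +338.346ms=3/7b
4) 1522.556ms=27/14b +169.173ms=3/14b
5) 1691.729ms=15/7b +169.173ms=3/14b
6) 1860.902ms=33/14b +169.173ms=3/14b
7) 2030.075ms=18/7b +169.173ms=3/14b
8) 2199.248ms=39/14b +169.173ms=3/14b
Σ=3b of 3 (76bpm 3/4) — PASS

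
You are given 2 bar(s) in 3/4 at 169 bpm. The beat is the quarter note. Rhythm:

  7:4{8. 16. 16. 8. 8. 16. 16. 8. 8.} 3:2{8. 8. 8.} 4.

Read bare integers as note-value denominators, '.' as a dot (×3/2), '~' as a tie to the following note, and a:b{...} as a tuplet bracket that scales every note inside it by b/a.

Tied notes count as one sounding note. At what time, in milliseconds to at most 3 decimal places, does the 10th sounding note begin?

note 10 onset = 3b = 1065.089ms

1. 0.0ms @ 0 + 152.156ms (3/7)
2. 152.156ms @ 3/7 + 76.078ms (3/14)
3. 228.233ms @ 9/14 + 76.078ms (3/14)
4. 304.311ms @ 6/7 + 152.156ms (3/7)
5. 456.467ms @ 9/7 + 152.156ms (3/7)
6. 608.622ms @ 12/7 + 76.078ms (3/14)
7. 684.7ms @ 27/14 + 76.078ms (3/14)
8. 760.778ms @ 15/7 + 152.156ms (3/7)
9. 912.933ms @ 18/7 + 152.156ms (3/7)
10. 1065.089ms @ 3 + 177.515ms (1/2)
11. 1242.604ms @ 7/2 + 177.515ms (1/2)
12. 1420.118ms @ 4 + 177.515ms (1/2)
13. 1597.633ms @ 9/2 + 532.544ms (3/2)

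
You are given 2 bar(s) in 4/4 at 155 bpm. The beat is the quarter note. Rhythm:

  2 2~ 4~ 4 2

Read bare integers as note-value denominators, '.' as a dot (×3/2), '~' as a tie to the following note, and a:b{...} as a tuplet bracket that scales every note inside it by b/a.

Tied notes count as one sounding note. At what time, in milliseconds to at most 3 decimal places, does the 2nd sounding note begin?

1. 0.0ms @ 0 + 774.194ms (2)
2. 774.194ms @ 2 + 1548.387ms (4)
3. 2322.581ms @ 6 + 774.194ms (2)

note 2 onset = 2b = 774.194ms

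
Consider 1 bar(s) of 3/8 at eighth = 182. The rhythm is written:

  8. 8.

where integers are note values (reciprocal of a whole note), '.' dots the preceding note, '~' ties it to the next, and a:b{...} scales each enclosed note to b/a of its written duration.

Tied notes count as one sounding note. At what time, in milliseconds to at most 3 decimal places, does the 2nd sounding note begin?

1. 0.0ms @ 0 + 494.505ms (3/2)
2. 494.505ms @ 3/2 + 494.505ms (3/2)

note 2 onset = 3/2b = 494.505ms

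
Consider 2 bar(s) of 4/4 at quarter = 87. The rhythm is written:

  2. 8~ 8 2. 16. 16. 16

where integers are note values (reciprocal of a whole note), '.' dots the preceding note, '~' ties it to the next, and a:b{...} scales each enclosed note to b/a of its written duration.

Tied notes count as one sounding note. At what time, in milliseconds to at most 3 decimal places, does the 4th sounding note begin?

note 4 onset = 7b = 4827.586ms

1. 0.0ms @ 0 + 2068.966ms (3)
2. 2068.966ms @ 3 + 689.655ms (1)
3. 2758.621ms @ 4 + 2068.966ms (3)
4. 4827.586ms @ 7 + 258.621ms (3/8)
5. 5086.207ms @ 59/8 + 258.621ms (3/8)
6. 5344.828ms @ 31/4 + 172.414ms (1/4)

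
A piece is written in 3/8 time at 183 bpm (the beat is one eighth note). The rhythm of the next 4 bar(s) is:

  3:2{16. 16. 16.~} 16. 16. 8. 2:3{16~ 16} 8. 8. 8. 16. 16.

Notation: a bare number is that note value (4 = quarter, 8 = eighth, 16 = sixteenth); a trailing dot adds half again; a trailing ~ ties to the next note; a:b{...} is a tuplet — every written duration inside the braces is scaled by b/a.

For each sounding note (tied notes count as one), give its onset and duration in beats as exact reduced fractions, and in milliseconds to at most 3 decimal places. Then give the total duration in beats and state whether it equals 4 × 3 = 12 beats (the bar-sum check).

1) 0.0ms=0b +163.934ms=1/2b
2) 163.934ms=1/2b +163.934ms=1/2b
3) 327.869ms=1b +409.836ms=5/4b
4) 737.705ms=9/4b +245.902ms=3/4b
5) 983.607ms=3b +491.803ms=3/2b
6) 1475.41ms=9/2b +491.803ms=3/2b
7) 1967.213ms=6b +491.803ms=3/2b
8) 2459.016ms=15/2b +491.803ms=3/2b
9) 2950.82ms=9b +491.803ms=3/2b
10) 3442.623ms=21/2b +245.902ms=3/4b
11) 3688.525ms=45/4b +245.902ms=3/4b
Σ=12b of 12 (183bpm 3/8) — PASS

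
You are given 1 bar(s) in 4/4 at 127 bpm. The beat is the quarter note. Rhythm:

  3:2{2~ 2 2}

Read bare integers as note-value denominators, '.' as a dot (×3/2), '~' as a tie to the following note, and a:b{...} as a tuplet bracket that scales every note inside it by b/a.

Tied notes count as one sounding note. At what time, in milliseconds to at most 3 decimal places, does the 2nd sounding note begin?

1. 0.0ms @ 0 + 1259.843ms (8/3)
2. 1259.843ms @ 8/3 + 629.921ms (4/3)

note 2 onset = 8/3b = 1259.843ms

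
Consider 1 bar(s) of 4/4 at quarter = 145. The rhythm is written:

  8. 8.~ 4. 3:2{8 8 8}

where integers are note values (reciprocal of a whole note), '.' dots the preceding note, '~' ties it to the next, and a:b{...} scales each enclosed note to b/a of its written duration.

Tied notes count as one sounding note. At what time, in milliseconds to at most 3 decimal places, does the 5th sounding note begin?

1. 0.0ms @ 0 + 310.345ms (3/4)
2. 310.345ms @ 3/4 + 931.034ms (9/4)
3. 1241.379ms @ 3 + 137.931ms (1/3)
4. 1379.31ms @ 10/3 + 137.931ms (1/3)
5. 1517.241ms @ 11/3 + 137.931ms (1/3)

note 5 onset = 11/3b = 1517.241ms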